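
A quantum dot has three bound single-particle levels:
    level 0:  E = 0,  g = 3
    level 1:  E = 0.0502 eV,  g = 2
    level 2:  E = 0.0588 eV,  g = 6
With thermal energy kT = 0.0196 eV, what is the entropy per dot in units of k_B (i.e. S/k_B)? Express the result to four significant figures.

1.613

Eᵢ/kT = 0, 2.56122, 3.00000.
Z = Σ gᵢe^(−Eᵢ/kT) = 3·e^(−0) + 2·e^(−2.56122) + 6·e^(−3.00000) = 3.00000 + 0.154421 + 0.298722 = 3.45314.
⟨E⟩ = Σ EᵢPᵢ = 0.00733153 eV.
S/k_B = ln Z + ⟨E⟩/kT = ln(3.45314) + 0.00733153/0.0196 = 1.23928 + 0.374058 = 1.613.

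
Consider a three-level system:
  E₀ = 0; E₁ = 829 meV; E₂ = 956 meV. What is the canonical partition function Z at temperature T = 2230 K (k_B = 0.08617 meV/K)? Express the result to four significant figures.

k_BT = 0.08617 × 2230 K = 192.159 meV.
Eᵢ/kT = 0, 4.31414, 4.97505.
Z = Σ e^(−Eᵢ/kT) = e^(−0) + e^(−4.31414) + e^(−4.97505) = 1.00000 + 0.0133780 + 0.00690817 = 1.02029.

Z = 1.020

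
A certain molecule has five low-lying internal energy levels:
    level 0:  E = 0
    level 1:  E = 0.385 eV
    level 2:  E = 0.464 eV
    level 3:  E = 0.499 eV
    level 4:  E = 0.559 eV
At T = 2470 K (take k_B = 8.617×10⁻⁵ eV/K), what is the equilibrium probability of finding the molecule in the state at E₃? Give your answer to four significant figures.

k_BT = 8.617×10⁻⁵ × 2470 K = 0.212840 eV.
Eᵢ/kT = 0, 1.80887, 2.18004, 2.34448, 2.62639.
Z = Σ e^(−Eᵢ/kT) = e^(−0) + e^(−1.80887) + e^(−2.18004) + e^(−2.34448) + e^(−2.62639) = 1.00000 + 0.163839 + 0.113037 + 0.0958971 + 0.0723391 = 1.44511.
P₃ = e^(−E₃/kT) / Z = 0.0958971/1.44511 = 0.06636.

0.06636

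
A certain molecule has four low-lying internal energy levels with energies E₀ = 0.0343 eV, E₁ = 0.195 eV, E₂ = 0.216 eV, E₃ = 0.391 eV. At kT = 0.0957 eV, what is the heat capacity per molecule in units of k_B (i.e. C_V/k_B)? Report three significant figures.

0.774

Eᵢ/kT = 0.35841, 2.0376, 2.2571, 4.0857.
Z = Σ e^(−Eᵢ/kT) = e^(−0.35841) + e^(−2.0376) + e^(−2.2571) + e^(−4.0857) = 0.69879 + 0.13034 + 0.10465 + 0.016811 = 0.95059.
⟨E⟩ = 0.082646 eV, ⟨E²⟩ = 0.013919 eV².
C_V/k_B = (⟨E²⟩ − ⟨E⟩²)/(kT)² = (0.013919 − 0.0068304)/0.0091585 = 0.774.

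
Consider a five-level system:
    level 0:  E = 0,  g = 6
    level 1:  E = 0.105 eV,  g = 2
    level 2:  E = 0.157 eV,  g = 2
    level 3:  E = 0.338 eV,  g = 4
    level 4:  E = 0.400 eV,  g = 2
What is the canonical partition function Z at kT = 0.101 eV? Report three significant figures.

Z = 7.31

Eᵢ/kT = 0, 1.0396, 1.5545, 3.3465, 3.9604.
Z = Σ gᵢe^(−Eᵢ/kT) = 6·e^(−0) + 2·e^(−1.0396) + 2·e^(−1.5545) + 4·e^(−3.3465) + 2·e^(−3.9604) = 6.0000 + 0.70719 + 0.42259 + 0.14083 + 0.038111 = 7.3087.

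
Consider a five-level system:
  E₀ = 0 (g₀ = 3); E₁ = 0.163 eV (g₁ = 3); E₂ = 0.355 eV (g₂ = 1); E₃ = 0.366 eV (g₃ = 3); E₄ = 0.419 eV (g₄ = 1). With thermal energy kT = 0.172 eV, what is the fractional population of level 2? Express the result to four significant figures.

0.02681

Eᵢ/kT = 0, 0.947674, 2.06395, 2.12791, 2.43605.
Z = Σ gᵢe^(−Eᵢ/kT) = 3·e^(−0) + 3·e^(−0.947674) + 1·e^(−2.06395) + 3·e^(−2.12791) + 1·e^(−2.43605) = 3.00000 + 1.16292 + 0.126952 + 0.357258 + 0.0875058 = 4.73464.
P₂ = g₂ e^(−E₂/kT) / Z = 0.126952/4.73464 = 0.02681.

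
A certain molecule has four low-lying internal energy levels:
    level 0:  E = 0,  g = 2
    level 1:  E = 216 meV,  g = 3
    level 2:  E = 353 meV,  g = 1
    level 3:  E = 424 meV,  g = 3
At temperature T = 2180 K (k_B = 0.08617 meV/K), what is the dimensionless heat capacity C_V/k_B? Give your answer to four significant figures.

k_BT = 0.08617 × 2180 K = 187.851 meV.
Eᵢ/kT = 0, 1.14985, 1.87915, 2.25711.
Z = Σ gᵢe^(−Eᵢ/kT) = 2·e^(−0) + 3·e^(−1.14985) + 1·e^(−1.87915) + 3·e^(−2.25711) = 2.00000 + 0.950053 + 0.152720 + 0.313957 = 3.41673.
⟨E⟩ = 114.800 meV, ⟨E²⟩ = 35062.1 meV².
C_V/k_B = (⟨E²⟩ − ⟨E⟩²)/(kT)² = (35062.1 − 13179.0)/35288.0 = 0.6201.

0.6201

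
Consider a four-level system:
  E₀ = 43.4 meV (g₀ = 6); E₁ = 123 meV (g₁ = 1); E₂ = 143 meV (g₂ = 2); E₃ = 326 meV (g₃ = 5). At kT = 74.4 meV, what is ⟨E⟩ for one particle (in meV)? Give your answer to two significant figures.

59 meV

Eᵢ/kT = 0.5833, 1.653, 1.922, 4.382.
Z = Σ gᵢe^(−Eᵢ/kT) = 6·e^(−0.5833) + 1·e^(−1.653) + 2·e^(−1.922) + 5·e^(−4.382) = 3.348 + 0.1915 + 0.2926 + 0.06250 = 3.895.
⟨E⟩ = Σ Eᵢ gᵢe^(−Eᵢ/kT) / Z = (43.4·3.348 + 123·0.1915 + 143·0.2926 + 326·0.06250) / 3.895 = 59 meV.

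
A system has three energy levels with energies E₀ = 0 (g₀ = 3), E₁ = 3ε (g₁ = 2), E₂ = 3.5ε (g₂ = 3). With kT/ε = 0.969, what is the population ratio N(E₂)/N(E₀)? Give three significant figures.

n₂/n₀ = (g₂/g₀) exp[−(E₂−E₀)/kT] = (3/3) × exp(−(3.5ε)/(0.969ε)) = (3/3) × exp(-3.6120) = 0.0270.

0.0270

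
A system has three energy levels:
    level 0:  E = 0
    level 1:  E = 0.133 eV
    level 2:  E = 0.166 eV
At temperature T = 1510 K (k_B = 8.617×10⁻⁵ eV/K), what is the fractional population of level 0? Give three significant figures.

k_BT = 8.617×10⁻⁵ × 1510 K = 0.13012 eV.
Eᵢ/kT = 0, 1.0221, 1.2757.
Z = Σ e^(−Eᵢ/kT) = e^(−0) + e^(−1.0221) + e^(−1.2757) = 1.0000 + 0.35984 + 0.27924 = 1.6391.
P₀ = e^(−E₀/kT) / Z = 1.0000/1.6391 = 0.610.

0.610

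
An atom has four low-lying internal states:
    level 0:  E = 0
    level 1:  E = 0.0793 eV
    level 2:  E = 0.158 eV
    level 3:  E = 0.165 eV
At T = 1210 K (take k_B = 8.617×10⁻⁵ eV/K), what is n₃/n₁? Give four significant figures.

k_BT = 8.617×10⁻⁵ × 1210 K = 0.104266 eV.
n₃/n₁ = exp[−(E₃−E₁)/kT] = exp(−(0.0857 eV)/(0.104266 eV)) = exp(-0.821936) = 0.4396.

0.4396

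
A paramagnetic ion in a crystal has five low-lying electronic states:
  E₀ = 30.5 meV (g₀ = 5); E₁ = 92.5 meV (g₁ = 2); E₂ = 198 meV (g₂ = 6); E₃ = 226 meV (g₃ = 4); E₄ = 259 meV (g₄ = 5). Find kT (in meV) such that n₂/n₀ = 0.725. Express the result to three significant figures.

n₂/n₀ = (g₂/g₀) exp[−(E₂−E₀)/kT] = 0.725.
⇒ (E₂−E₀)/kT = ln((6/5)/0.725) = ln(1.6552) = 0.50392.
kT = 167.5 meV / 0.50392 = 332 meV.

332 meV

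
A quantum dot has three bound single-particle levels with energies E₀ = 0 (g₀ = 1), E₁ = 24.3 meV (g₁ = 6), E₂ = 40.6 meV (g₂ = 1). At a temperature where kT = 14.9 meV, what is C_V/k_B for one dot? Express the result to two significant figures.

0.74

Eᵢ/kT = 0, 1.631, 2.725.
Z = Σ gᵢe^(−Eᵢ/kT) = 1·e^(−0) + 6·e^(−1.631) + 1·e^(−2.725) = 1.000 + 1.174 + 0.06555 = 2.240.
⟨E⟩ = 13.92 meV, ⟨E²⟩ = 357.7 meV².
C_V/k_B = (⟨E²⟩ − ⟨E⟩²)/(kT)² = (357.7 − 193.8)/222.0 = 0.74.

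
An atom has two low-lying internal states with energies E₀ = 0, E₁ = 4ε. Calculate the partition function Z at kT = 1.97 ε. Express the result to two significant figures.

Z = 1.1

Eᵢ/kT = 0, 2.030.
Z = Σ e^(−Eᵢ/kT) = e^(−0) + e^(−2.030) = 1.000 + 0.1313 = 1.131.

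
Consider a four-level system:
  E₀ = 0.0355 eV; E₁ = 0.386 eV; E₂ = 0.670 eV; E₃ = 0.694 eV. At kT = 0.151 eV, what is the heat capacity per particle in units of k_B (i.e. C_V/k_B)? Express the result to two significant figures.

Eᵢ/kT = 0.2351, 2.556, 4.437, 4.596.
Z = Σ e^(−Eᵢ/kT) = e^(−0.2351) + e^(−2.556) + e^(−4.437) + e^(−4.596) = 0.7905 + 0.07761 + 0.01183 + 0.01009 = 0.8900.
⟨E⟩ = 0.08196 eV, ⟨E²⟩ = 0.02554 eV².
C_V/k_B = (⟨E²⟩ − ⟨E⟩²)/(kT)² = (0.02554 − 0.006717)/0.02280 = 0.83.

0.83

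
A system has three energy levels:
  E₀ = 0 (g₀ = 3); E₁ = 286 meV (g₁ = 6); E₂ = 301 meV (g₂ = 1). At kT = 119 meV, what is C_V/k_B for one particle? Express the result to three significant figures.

0.833

Eᵢ/kT = 0, 2.4034, 2.5294.
Z = Σ gᵢe^(−Eᵢ/kT) = 3·e^(−0) + 6·e^(−2.4034) + 1·e^(−2.5294) = 3.0000 + 0.54246 + 0.079707 = 3.6222.
⟨E⟩ = 49.455 meV, ⟨E²⟩ = 14243 meV².
C_V/k_B = (⟨E²⟩ − ⟨E⟩²)/(kT)² = (14243 − 2445.8)/14161 = 0.833.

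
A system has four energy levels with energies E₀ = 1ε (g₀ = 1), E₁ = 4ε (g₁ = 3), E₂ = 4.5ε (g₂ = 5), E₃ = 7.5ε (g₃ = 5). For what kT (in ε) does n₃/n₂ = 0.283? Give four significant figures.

2.377 ε

n₃/n₂ = (g₃/g₂) exp[−(E₃−E₂)/kT] = 0.283.
⇒ (E₃−E₂)/kT = ln((5/5)/0.283) = ln(3.53357) = 1.26231.
kT = 3.0ε / 1.26231 = 2.377 ε.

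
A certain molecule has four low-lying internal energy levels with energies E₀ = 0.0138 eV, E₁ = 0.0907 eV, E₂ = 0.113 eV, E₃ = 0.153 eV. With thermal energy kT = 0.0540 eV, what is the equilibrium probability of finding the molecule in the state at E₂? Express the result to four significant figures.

Eᵢ/kT = 0.255556, 1.67963, 2.09259, 2.83333.
Z = Σ e^(−Eᵢ/kT) = e^(−0.255556) + e^(−1.67963) + e^(−2.09259) + e^(−2.83333) = 0.774486 + 0.186443 + 0.123367 + 0.0588167 = 1.14311.
P₂ = e^(−E₂/kT) / Z = 0.123367/1.14311 = 0.1079.

0.1079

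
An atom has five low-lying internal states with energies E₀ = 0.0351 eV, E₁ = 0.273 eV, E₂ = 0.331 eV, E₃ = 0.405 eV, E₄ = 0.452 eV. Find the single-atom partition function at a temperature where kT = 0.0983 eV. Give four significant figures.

Eᵢ/kT = 0.357070, 2.77721, 3.36724, 4.12004, 4.59817.
Z = Σ e^(−Eᵢ/kT) = e^(−0.357070) + e^(−2.77721) + e^(−3.36724) + e^(−4.12004) + e^(−4.59817) = 0.699724 + 0.0622118 + 0.0344847 + 0.0162439 + 0.0100702 = 0.822735.

Z = 0.8227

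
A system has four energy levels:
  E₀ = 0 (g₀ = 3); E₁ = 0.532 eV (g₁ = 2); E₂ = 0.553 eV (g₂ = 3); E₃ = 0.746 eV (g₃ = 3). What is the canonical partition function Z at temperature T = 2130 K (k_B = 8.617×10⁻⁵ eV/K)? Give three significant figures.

k_BT = 8.617×10⁻⁵ × 2130 K = 0.18354 eV.
Eᵢ/kT = 0, 2.8986, 3.0130, 4.0645.
Z = Σ gᵢe^(−Eᵢ/kT) = 3·e^(−0) + 2·e^(−2.8986) + 3·e^(−3.0130) + 3·e^(−4.0645) = 3.0000 + 0.11020 + 0.14743 + 0.051515 = 3.3091.

Z = 3.31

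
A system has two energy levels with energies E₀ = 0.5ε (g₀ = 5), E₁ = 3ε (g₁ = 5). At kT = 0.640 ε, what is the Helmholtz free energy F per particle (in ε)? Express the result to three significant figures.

Eᵢ/kT = 0.78125, 4.6875.
Z = Σ gᵢe^(−Eᵢ/kT) = 5·e^(−0.78125) + 5·e^(−4.6875) = 2.2892 + 0.046048 = 2.3352.
F = −kT ln Z = −0.640 × ln(2.3352) = −0.640 × 0.84810 = -0.543 ε.

-0.543 ε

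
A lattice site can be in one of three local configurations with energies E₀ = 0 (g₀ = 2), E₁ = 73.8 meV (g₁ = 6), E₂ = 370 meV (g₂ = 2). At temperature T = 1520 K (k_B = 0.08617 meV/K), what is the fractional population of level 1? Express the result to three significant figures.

0.617

k_BT = 0.08617 × 1520 K = 130.98 meV.
Eᵢ/kT = 0, 0.56344, 2.8249.
Z = Σ gᵢe^(−Eᵢ/kT) = 2·e^(−0) + 6·e^(−0.56344) + 2·e^(−2.8249) = 2.0000 + 3.4155 + 0.11863 = 5.5341.
P₁ = g₁ e^(−E₁/kT) / Z = 3.4155/5.5341 = 0.617.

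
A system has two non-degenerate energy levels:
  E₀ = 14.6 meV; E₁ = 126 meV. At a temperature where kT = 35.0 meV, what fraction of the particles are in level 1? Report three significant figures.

0.0398

Eᵢ/kT = 0.41714, 3.6000.
Z = Σ e^(−Eᵢ/kT) = e^(−0.41714) + e^(−3.6000) = 0.65893 + 0.027324 = 0.68625.
P₁ = e^(−E₁/kT) / Z = 0.027324/0.68625 = 0.0398.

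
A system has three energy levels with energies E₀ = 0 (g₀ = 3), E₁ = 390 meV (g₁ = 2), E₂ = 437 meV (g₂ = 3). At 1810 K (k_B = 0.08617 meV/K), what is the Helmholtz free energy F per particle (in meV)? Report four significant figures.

-188.4 meV

k_BT = 0.08617 × 1810 K = 155.968 meV.
Eᵢ/kT = 0, 2.50051, 2.80186.
Z = Σ gᵢe^(−Eᵢ/kT) = 3·e^(−0) + 2·e^(−2.50051) + 3·e^(−2.80186) = 3.00000 + 0.164086 + 0.182091 = 3.34618.
F = −kT ln Z = −155.968 × ln(3.34618) = −155.968 × 1.20782 = -188.4 meV.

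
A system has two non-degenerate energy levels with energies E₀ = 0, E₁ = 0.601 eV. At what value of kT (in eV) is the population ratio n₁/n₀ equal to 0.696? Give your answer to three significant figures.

1.66 eV

n₁/n₀ = exp[−(E₁−E₀)/kT] = 0.696.
⇒ (E₁−E₀)/kT = ln(1/0.696) = ln(1.4368) = 0.36242.
kT = 0.601 eV / 0.36242 = 1.66 eV.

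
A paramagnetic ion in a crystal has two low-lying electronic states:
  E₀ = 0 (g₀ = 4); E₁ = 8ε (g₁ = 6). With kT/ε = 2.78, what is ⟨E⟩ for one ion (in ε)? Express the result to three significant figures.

Eᵢ/kT = 0, 2.8777.
Z = Σ gᵢe^(−Eᵢ/kT) = 4·e^(−0) + 6·e^(−2.8777) = 4.0000 + 0.33758 = 4.3376.
⟨E⟩ = Σ Eᵢ gᵢe^(−Eᵢ/kT) / Z = (0·4.0000 + 8·0.33758) / 4.3376 = 0.623 ε.

0.623 ε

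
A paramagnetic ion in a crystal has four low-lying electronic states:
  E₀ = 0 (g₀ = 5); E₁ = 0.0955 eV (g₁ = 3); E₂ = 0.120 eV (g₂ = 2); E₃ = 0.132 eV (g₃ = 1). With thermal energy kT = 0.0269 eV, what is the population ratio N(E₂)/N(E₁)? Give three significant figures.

0.268

n₂/n₁ = (g₂/g₁) exp[−(E₂−E₁)/kT] = (2/3) × exp(−(0.0245 eV)/(0.0269 eV)) = (2/3) × exp(-0.91078) = 0.268.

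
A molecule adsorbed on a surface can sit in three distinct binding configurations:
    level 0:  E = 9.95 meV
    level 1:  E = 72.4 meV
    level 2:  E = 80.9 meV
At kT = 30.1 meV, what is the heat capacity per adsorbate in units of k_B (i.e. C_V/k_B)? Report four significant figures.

Eᵢ/kT = 0.330565, 2.40532, 2.68771.
Z = Σ e^(−Eᵢ/kT) = e^(−0.330565) + e^(−2.40532) + e^(−2.68771) = 0.718518 + 0.0902366 + 0.0680366 = 0.876791.
⟨E⟩ = 21.8827 meV, ⟨E²⟩ = 1128.46 meV².
C_V/k_B = (⟨E²⟩ − ⟨E⟩²)/(kT)² = (1128.46 − 478.853)/906.010 = 0.7170.

0.7170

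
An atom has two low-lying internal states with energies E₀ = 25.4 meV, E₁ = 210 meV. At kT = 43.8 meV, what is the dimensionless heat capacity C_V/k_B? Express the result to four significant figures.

0.2549

Eᵢ/kT = 0.579909, 4.79452.
Z = Σ e^(−Eᵢ/kT) = e^(−0.579909) + e^(−4.79452) = 0.559949 + 0.00827497 = 0.568224.
⟨E⟩ = 28.0883 meV, ⟨E²⟩ = 1277.99 meV².
C_V/k_B = (⟨E²⟩ − ⟨E⟩²)/(kT)² = (1277.99 − 788.953)/1918.44 = 0.2549.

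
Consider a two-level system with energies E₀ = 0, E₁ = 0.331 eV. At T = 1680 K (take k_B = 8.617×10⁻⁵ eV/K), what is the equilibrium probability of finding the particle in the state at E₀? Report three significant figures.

k_BT = 8.617×10⁻⁵ × 1680 K = 0.14477 eV.
Eᵢ/kT = 0, 2.2864.
Z = Σ e^(−Eᵢ/kT) = e^(−0) + e^(−2.2864) = 1.0000 + 0.10163 = 1.1016.
P₀ = e^(−E₀/kT) / Z = 1.0000/1.1016 = 0.908.

0.908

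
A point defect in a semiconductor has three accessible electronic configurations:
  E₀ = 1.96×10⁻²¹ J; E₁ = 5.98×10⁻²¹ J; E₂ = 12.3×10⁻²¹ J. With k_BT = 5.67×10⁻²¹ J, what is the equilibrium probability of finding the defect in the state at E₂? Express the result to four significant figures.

Eᵢ/kT = 0.345679, 1.05467, 2.16931.
Z = Σ e^(−Eᵢ/kT) = e^(−0.345679) + e^(−1.05467) + e^(−2.16931) = 0.707740 + 0.348307 + 0.114256 = 1.17030.
P₂ = e^(−E₂/kT) / Z = 0.114256/1.17030 = 0.09763.

0.09763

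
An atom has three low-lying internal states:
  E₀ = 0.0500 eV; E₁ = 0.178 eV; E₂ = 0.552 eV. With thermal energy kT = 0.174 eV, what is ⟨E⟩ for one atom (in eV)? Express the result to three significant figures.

Eᵢ/kT = 0.28736, 1.0230, 3.1724.
Z = Σ e^(−Eᵢ/kT) = e^(−0.28736) + e^(−1.0230) + e^(−3.1724) = 0.75024 + 0.35951 + 0.041903 = 1.1517.
⟨E⟩ = Σ Eᵢ e^(−Eᵢ/kT) / Z = (0.0500·0.75024 + 0.178·0.35951 + 0.552·0.041903) / 1.1517 = 0.108 eV.

0.108 eV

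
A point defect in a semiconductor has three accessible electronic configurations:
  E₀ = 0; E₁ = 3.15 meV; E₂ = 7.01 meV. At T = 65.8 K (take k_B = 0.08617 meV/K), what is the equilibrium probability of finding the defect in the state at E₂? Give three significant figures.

k_BT = 0.08617 × 65.8 K = 5.6700 meV.
Eᵢ/kT = 0, 0.55556, 1.2363.
Z = Σ e^(−Eᵢ/kT) = e^(−0) + e^(−0.55556) + e^(−1.2363) = 1.0000 + 0.57375 + 0.29046 = 1.8642.
P₂ = e^(−E₂/kT) / Z = 0.29046/1.8642 = 0.156.

0.156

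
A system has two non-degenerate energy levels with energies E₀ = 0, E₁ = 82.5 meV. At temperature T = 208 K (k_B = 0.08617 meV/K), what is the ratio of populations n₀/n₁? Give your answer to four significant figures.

99.78

k_BT = 0.08617 × 208 K = 17.9234 meV.
n₀/n₁ = exp[−(E₀−E₁)/kT] = exp(−(-82.5 meV)/(17.9234 meV)) = exp(4.60292) = 99.78.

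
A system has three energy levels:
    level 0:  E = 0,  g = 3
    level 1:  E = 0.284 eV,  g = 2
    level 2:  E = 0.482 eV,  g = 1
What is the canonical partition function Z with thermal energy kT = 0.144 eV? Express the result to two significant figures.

Eᵢ/kT = 0, 1.972, 3.347.
Z = Σ gᵢe^(−Eᵢ/kT) = 3·e^(−0) + 2·e^(−1.972) + 1·e^(−3.347) = 3.000 + 0.2784 + 0.03519 = 3.314.

Z = 3.3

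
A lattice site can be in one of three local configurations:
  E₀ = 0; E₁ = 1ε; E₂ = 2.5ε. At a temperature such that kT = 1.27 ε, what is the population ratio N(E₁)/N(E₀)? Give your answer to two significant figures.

0.46

n₁/n₀ = exp[−(E₁−E₀)/kT] = exp(−(1ε)/(1.27ε)) = exp(-0.7874) = 0.46.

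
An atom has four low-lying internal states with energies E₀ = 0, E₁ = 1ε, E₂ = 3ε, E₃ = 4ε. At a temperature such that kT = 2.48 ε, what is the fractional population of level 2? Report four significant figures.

0.1377

Eᵢ/kT = 0, 0.403226, 1.20968, 1.61290.
Z = Σ e^(−Eᵢ/kT) = e^(−0) + e^(−0.403226) + e^(−1.20968) + e^(−1.61290) = 1.00000 + 0.668161 + 0.298293 + 0.199309 = 2.16576.
P₂ = e^(−E₂/kT) / Z = 0.298293/2.16576 = 0.1377.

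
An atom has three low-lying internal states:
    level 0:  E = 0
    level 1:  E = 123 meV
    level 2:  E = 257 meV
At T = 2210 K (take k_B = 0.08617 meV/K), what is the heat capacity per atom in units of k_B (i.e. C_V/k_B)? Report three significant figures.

k_BT = 0.08617 × 2210 K = 190.44 meV.
Eᵢ/kT = 0, 0.64587, 1.3495.
Z = Σ e^(−Eᵢ/kT) = e^(−0) + e^(−0.64587) + e^(−1.3495) = 1.0000 + 0.52421 + 0.25937 = 1.7836.
⟨E⟩ = 73.523 meV, ⟨E²⟩ = 14051 meV².
C_V/k_B = (⟨E²⟩ − ⟨E⟩²)/(kT)² = (14051 − 5405.6)/36267 = 0.238.

0.238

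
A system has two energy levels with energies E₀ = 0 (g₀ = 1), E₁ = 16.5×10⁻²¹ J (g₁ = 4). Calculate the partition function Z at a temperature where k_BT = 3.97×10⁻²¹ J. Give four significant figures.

Eᵢ/kT = 0, 4.15617.
Z = Σ gᵢe^(−Eᵢ/kT) = 1·e^(−0) + 4·e^(−4.15617) = 1.00000 + 0.0626698 = 1.06267.

Z = 1.063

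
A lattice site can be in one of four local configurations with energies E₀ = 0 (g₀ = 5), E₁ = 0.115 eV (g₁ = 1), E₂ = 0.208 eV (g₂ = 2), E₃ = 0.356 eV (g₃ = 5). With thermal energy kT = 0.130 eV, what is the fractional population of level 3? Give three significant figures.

0.0527

Eᵢ/kT = 0, 0.88462, 1.6000, 2.7385.
Z = Σ gᵢe^(−Eᵢ/kT) = 5·e^(−0) + 1·e^(−0.88462) + 2·e^(−1.6000) + 5·e^(−2.7385) = 5.0000 + 0.41287 + 0.40379 + 0.32334 = 6.1400.
P₃ = g₃ e^(−E₃/kT) / Z = 0.32334/6.1400 = 0.0527.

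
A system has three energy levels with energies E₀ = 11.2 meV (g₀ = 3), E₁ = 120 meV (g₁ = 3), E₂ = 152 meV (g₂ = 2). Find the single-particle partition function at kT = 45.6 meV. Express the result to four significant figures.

Z = 2.634

Eᵢ/kT = 0.245614, 2.63158, 3.33333.
Z = Σ gᵢe^(−Eᵢ/kT) = 3·e^(−0.245614) + 3·e^(−2.63158) + 2·e^(−3.33333) = 2.34667 + 0.215894 + 0.0713482 = 2.63391.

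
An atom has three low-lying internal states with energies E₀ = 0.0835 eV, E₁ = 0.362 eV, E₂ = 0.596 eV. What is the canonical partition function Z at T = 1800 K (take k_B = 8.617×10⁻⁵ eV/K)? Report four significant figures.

k_BT = 8.617×10⁻⁵ × 1800 K = 0.155106 eV.
Eᵢ/kT = 0.538342, 2.33389, 3.84253.
Z = Σ e^(−Eᵢ/kT) = e^(−0.538342) + e^(−2.33389) + e^(−3.84253) = 0.583715 + 0.0969180 + 0.0214393 = 0.702072.

Z = 0.7021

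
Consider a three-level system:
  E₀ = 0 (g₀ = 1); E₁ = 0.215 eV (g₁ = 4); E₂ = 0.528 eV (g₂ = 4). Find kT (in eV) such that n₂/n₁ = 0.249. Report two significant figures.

0.23 eV

n₂/n₁ = (g₂/g₁) exp[−(E₂−E₁)/kT] = 0.249.
⇒ (E₂−E₁)/kT = ln((4/4)/0.249) = ln(4.016) = 1.390.
kT = 0.313 eV / 1.390 = 0.23 eV.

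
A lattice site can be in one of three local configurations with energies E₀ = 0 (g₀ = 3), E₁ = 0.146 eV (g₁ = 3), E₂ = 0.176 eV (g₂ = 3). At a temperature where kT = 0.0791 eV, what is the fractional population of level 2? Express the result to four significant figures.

Eᵢ/kT = 0, 1.84576, 2.22503.
Z = Σ gᵢe^(−Eᵢ/kT) = 3·e^(−0) + 3·e^(−1.84576) + 3·e^(−2.22503) = 3.00000 + 0.473716 + 0.324193 = 3.79791.
P₂ = g₂ e^(−E₂/kT) / Z = 0.324193/3.79791 = 0.08536.

0.08536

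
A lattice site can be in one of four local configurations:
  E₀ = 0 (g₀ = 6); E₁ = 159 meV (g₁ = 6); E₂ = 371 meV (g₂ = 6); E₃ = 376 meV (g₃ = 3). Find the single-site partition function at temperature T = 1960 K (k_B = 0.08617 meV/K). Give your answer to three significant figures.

Z = 9.33

k_BT = 0.08617 × 1960 K = 168.89 meV.
Eᵢ/kT = 0, 0.94144, 2.1967, 2.2263.
Z = Σ gᵢe^(−Eᵢ/kT) = 6·e^(−0) + 6·e^(−0.94144) + 6·e^(−2.1967) + 3·e^(−2.2263) = 6.0000 + 2.3404 + 0.66702 + 0.32378 = 9.3312.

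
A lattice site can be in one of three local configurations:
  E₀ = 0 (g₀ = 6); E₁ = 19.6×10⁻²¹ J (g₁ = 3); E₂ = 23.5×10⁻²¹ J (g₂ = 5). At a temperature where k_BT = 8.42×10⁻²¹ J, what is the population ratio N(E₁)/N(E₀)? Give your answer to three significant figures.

0.0488

n₁/n₀ = (g₁/g₀) exp[−(E₁−E₀)/kT] = (3/6) × exp(−(19.6 ×10⁻²¹ J)/(8.42 ×10⁻²¹ J)) = (3/6) × exp(-2.3278) = 0.0488.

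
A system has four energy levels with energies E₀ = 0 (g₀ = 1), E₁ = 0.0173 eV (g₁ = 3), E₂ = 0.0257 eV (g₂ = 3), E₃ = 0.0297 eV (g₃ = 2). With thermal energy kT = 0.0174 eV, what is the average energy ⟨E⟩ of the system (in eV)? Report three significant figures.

Eᵢ/kT = 0, 0.99425, 1.4770, 1.7069.
Z = Σ gᵢe^(−Eᵢ/kT) = 1·e^(−0) + 3·e^(−0.99425) + 3·e^(−1.4770) + 2·e^(−1.7069) = 1.0000 + 1.1100 + 0.68496 + 0.36285 = 3.1578.
⟨E⟩ = Σ Eᵢ gᵢe^(−Eᵢ/kT) / Z = (0·1.0000 + 0.0173·1.1100 + 0.0257·0.68496 + 0.0297·0.36285) / 3.1578 = 0.0151 eV.

0.0151 eV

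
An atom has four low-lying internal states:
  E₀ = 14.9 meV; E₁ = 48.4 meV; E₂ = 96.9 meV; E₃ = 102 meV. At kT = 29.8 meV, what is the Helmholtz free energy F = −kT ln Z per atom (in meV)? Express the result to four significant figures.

3.981 meV

Eᵢ/kT = 0.500000, 1.62416, 3.25168, 3.42282.
Z = Σ e^(−Eᵢ/kT) = e^(−0.500000) + e^(−1.62416) + e^(−3.25168) + e^(−3.42282) = 0.606531 + 0.197077 + 0.0387091 + 0.0326203 = 0.874937.
F = −kT ln Z = −29.8 × ln(0.874937) = −29.8 × -0.133603 = 3.981 meV.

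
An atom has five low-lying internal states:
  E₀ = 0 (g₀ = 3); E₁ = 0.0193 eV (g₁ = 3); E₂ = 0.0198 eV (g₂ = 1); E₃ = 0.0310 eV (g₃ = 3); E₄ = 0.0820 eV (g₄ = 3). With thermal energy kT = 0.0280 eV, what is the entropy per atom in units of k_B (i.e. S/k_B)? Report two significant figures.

2.3

Eᵢ/kT = 0, 0.6893, 0.7071, 1.107, 2.929.
Z = Σ gᵢe^(−Eᵢ/kT) = 3·e^(−0) + 3·e^(−0.6893) + 1·e^(−0.7071) + 3·e^(−1.107) + 3·e^(−2.929) = 3.000 + 1.506 + 0.4931 + 0.9916 + 0.1604 = 6.151.
⟨E⟩ = Σ EᵢPᵢ = 0.01345 eV.
S/k_B = ln Z + ⟨E⟩/kT = ln(6.151) + 0.01345/0.0280 = 1.817 + 0.4804 = 2.3.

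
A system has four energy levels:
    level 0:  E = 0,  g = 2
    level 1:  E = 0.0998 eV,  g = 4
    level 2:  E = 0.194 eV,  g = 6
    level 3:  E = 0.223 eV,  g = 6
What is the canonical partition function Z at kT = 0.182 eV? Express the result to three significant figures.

Z = 8.14

Eᵢ/kT = 0, 0.54835, 1.0659, 1.2253.
Z = Σ gᵢe^(−Eᵢ/kT) = 2·e^(−0) + 4·e^(−0.54835) + 6·e^(−1.0659) + 6·e^(−1.2253) = 2.0000 + 2.3116 + 2.0665 + 1.7620 = 8.1401.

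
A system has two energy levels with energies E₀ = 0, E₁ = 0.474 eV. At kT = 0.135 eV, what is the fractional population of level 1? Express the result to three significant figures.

Eᵢ/kT = 0, 3.5111.
Z = Σ e^(−Eᵢ/kT) = e^(−0) + e^(−3.5111) = 1.0000 + 0.029864 = 1.0299.
P₁ = e^(−E₁/kT) / Z = 0.029864/1.0299 = 0.0290.

0.0290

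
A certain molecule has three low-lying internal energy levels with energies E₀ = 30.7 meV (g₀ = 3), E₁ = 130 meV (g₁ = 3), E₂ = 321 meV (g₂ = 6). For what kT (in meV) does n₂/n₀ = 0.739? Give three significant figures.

n₂/n₀ = (g₂/g₀) exp[−(E₂−E₀)/kT] = 0.739.
⇒ (E₂−E₀)/kT = ln((6/3)/0.739) = ln(2.7064) = 0.99562.
kT = 290.3 meV / 0.99562 = 292 meV.

292 meV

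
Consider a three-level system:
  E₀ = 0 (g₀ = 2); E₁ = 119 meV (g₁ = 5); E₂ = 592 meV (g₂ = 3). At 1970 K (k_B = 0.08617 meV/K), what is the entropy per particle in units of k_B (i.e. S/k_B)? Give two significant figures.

2.0

k_BT = 0.08617 × 1970 K = 169.8 meV.
Eᵢ/kT = 0, 0.7008, 3.486.
Z = Σ gᵢe^(−Eᵢ/kT) = 2·e^(−0) + 5·e^(−0.7008) + 3·e^(−3.486) = 2.000 + 2.481 + 0.09187 = 4.573.
⟨E⟩ = Σ EᵢPᵢ = 76.45 meV.
S/k_B = ln Z + ⟨E⟩/kT = ln(4.573) + 76.45/169.8 = 1.520 + 0.4502 = 2.0.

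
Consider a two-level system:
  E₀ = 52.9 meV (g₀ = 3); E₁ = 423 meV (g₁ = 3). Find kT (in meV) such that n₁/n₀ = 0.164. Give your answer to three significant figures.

n₁/n₀ = (g₁/g₀) exp[−(E₁−E₀)/kT] = 0.164.
⇒ (E₁−E₀)/kT = ln((3/3)/0.164) = ln(6.0976) = 1.8079.
kT = 370.1 meV / 1.8079 = 205 meV.

205 meV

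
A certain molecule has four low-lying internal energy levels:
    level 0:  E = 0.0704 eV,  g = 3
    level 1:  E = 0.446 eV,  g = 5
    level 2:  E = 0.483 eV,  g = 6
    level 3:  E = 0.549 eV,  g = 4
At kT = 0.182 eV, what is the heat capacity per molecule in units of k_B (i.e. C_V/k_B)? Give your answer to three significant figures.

Eᵢ/kT = 0.38681, 2.4505, 2.6538, 3.0165.
Z = Σ gᵢe^(−Eᵢ/kT) = 3·e^(−0.38681) + 5·e^(−2.4505) + 6·e^(−2.6538) + 4·e^(−3.0165) = 2.0377 + 0.43125 + 0.42230 + 0.19589 = 3.0871.
⟨E⟩ = 0.20968 eV, ⟨E²⟩ = 0.082097 eV².
C_V/k_B = (⟨E²⟩ − ⟨E⟩²)/(kT)² = (0.082097 − 0.043966)/0.033124 = 1.15.

1.15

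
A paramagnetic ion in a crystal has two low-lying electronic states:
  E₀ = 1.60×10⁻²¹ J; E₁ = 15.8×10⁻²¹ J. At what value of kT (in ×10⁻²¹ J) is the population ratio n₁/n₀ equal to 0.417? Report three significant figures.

16.2 ×10⁻²¹ J

n₁/n₀ = exp[−(E₁−E₀)/kT] = 0.417.
⇒ (E₁−E₀)/kT = ln(1/0.417) = ln(2.3981) = 0.87468.
kT = 14.20 ×10⁻²¹ J / 0.87468 = 16.2 ×10⁻²¹ J.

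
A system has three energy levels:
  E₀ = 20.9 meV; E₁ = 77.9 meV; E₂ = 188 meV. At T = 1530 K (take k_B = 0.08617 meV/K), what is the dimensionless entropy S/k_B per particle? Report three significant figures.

k_BT = 0.08617 × 1530 K = 131.84 meV.
Eᵢ/kT = 0.15853, 0.59087, 1.4260.
Z = Σ e^(−Eᵢ/kT) = e^(−0.15853) + e^(−0.59087) + e^(−1.4260) = 0.85340 + 0.55385 + 0.24027 = 1.6475.
⟨E⟩ = Σ EᵢPᵢ = 64.432 meV.
S/k_B = ln Z + ⟨E⟩/kT = ln(1.6475) + 64.432/131.84 = 0.49926 + 0.48871 = 0.988.

0.988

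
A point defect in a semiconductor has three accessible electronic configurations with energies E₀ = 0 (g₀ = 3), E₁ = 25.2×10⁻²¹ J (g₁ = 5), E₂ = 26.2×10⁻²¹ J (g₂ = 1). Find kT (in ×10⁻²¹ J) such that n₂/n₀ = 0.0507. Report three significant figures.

n₂/n₀ = (g₂/g₀) exp[−(E₂−E₀)/kT] = 0.0507.
⇒ (E₂−E₀)/kT = ln((1/3)/0.0507) = ln(6.5746) = 1.8832.
kT = 26.2 ×10⁻²¹ J / 1.8832 = 13.9 ×10⁻²¹ J.

13.9 ×10⁻²¹ J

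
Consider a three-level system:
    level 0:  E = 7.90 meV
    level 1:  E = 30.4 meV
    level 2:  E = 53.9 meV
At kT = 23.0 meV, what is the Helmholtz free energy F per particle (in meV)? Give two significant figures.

-1.6 meV

Eᵢ/kT = 0.3435, 1.322, 2.343.
Z = Σ e^(−Eᵢ/kT) = e^(−0.3435) + e^(−1.322) + e^(−2.343) = 0.7093 + 0.2666 + 0.09604 = 1.072.
F = −kT ln Z = −23.0 × ln(1.072) = −23.0 × 0.06953 = -1.6 meV.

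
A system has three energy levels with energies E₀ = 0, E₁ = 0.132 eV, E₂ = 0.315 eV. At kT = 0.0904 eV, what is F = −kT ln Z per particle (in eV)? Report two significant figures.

-0.021 eV

Eᵢ/kT = 0, 1.460, 3.485.
Z = Σ e^(−Eᵢ/kT) = e^(−0) + e^(−1.460) + e^(−3.485) = 1.000 + 0.2322 + 0.03065 = 1.263.
F = −kT ln Z = −0.0904 × ln(1.263) = −0.0904 × 0.2335 = -0.021 eV.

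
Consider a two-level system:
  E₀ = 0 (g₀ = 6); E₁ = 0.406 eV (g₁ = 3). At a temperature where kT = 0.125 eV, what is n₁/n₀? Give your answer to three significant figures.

0.0194

n₁/n₀ = (g₁/g₀) exp[−(E₁−E₀)/kT] = (3/6) × exp(−(0.406 eV)/(0.125 eV)) = (3/6) × exp(-3.2480) = 0.0194.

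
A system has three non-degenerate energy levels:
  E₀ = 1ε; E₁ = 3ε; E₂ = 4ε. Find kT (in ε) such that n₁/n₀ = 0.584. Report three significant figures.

3.72 ε

n₁/n₀ = exp[−(E₁−E₀)/kT] = 0.584.
⇒ (E₁−E₀)/kT = ln(1/0.584) = ln(1.7123) = 0.53784.
kT = 2ε / 0.53784 = 3.72 ε.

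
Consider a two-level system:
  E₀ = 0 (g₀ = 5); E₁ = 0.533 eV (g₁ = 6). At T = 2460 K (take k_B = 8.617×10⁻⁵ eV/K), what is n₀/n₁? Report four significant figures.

k_BT = 8.617×10⁻⁵ × 2460 K = 0.211978 eV.
n₀/n₁ = (g₀/g₁) exp[−(E₀−E₁)/kT] = (5/6) × exp(−(-0.533 eV)/(0.211978 eV)) = (5/6) × exp(2.51441) = 10.30.

10.30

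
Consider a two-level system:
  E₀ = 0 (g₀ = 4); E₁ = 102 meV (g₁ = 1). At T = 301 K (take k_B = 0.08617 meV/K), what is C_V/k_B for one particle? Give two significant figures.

0.075

k_BT = 0.08617 × 301 K = 25.94 meV.
Eᵢ/kT = 0, 3.932.
Z = Σ gᵢe^(−Eᵢ/kT) = 4·e^(−0) + 1·e^(−3.932) = 4.000 + 0.01960 = 4.020.
⟨E⟩ = 0.4973 meV, ⟨E²⟩ = 50.73 meV².
C_V/k_B = (⟨E²⟩ − ⟨E⟩²)/(kT)² = (50.73 − 0.2473)/672.9 = 0.075.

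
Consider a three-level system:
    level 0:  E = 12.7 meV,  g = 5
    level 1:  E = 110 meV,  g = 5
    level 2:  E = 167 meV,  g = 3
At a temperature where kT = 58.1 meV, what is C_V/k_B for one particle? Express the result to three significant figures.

0.549

Eᵢ/kT = 0.21859, 1.8933, 2.8744.
Z = Σ gᵢe^(−Eᵢ/kT) = 5·e^(−0.21859) + 5·e^(−1.8933) + 3·e^(−2.8744) = 4.0183 + 0.75287 + 0.16935 = 4.9405.
⟨E⟩ = 32.816 meV, ⟨E²⟩ = 2931.0 meV².
C_V/k_B = (⟨E²⟩ − ⟨E⟩²)/(kT)² = (2931.0 − 1076.9)/3375.6 = 0.549.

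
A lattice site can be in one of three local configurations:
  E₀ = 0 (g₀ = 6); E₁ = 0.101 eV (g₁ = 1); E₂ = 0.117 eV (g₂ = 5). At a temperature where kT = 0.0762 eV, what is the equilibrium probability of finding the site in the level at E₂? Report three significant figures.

Eᵢ/kT = 0, 1.3255, 1.5354.
Z = Σ gᵢe^(−Eᵢ/kT) = 6·e^(−0) + 1·e^(−1.3255) + 5·e^(−1.5354) = 6.0000 + 0.26567 + 1.0768 = 7.3425.
P₂ = g₂ e^(−E₂/kT) / Z = 1.0768/7.3425 = 0.147.

0.147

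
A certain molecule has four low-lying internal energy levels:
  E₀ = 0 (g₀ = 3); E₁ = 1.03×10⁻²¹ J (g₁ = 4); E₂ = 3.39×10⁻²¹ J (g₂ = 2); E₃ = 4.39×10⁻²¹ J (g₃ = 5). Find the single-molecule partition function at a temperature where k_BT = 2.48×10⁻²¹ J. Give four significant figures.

Eᵢ/kT = 0, 0.415323, 1.36694, 1.77016.
Z = Σ gᵢe^(−Eᵢ/kT) = 3·e^(−0) + 4·e^(−0.415323) + 2·e^(−1.36694) + 5·e^(−1.77016) = 3.00000 + 2.64051 + 0.509771 + 0.851529 = 7.00181.

Z = 7.002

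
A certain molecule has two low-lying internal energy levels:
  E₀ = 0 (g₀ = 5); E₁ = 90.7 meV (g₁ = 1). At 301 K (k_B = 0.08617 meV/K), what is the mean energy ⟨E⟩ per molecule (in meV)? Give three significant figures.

k_BT = 0.08617 × 301 K = 25.937 meV.
Eᵢ/kT = 0, 3.4969.
Z = Σ gᵢe^(−Eᵢ/kT) = 5·e^(−0) + 1·e^(−3.4969) = 5.0000 + 0.030291 = 5.0303.
⟨E⟩ = Σ Eᵢ gᵢe^(−Eᵢ/kT) / Z = (0·5.0000 + 90.7·0.030291) / 5.0303 = 0.546 meV.

0.546 meV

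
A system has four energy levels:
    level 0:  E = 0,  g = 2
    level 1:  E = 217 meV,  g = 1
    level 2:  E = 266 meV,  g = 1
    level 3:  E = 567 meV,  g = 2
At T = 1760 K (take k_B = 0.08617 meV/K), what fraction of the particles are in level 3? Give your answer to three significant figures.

0.0193

k_BT = 0.08617 × 1760 K = 151.66 meV.
Eᵢ/kT = 0, 1.4308, 1.7539, 3.7386.
Z = Σ gᵢe^(−Eᵢ/kT) = 2·e^(−0) + 1·e^(−1.4308) + 1·e^(−1.7539) + 2·e^(−3.7386) = 2.0000 + 0.23912 + 0.17310 + 0.047575 = 2.4598.
P₃ = g₃ e^(−E₃/kT) / Z = 0.047575/2.4598 = 0.0193.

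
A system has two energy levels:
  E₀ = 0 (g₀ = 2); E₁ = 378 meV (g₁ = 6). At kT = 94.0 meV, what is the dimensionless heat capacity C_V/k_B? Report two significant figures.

0.78

Eᵢ/kT = 0, 4.021.
Z = Σ gᵢe^(−Eᵢ/kT) = 2·e^(−0) + 6·e^(−4.021) = 2.000 + 0.1076 = 2.108.
⟨E⟩ = 19.29 meV, ⟨E²⟩ = 7293 meV².
C_V/k_B = (⟨E²⟩ − ⟨E⟩²)/(kT)² = (7293 − 372.1)/8836 = 0.78.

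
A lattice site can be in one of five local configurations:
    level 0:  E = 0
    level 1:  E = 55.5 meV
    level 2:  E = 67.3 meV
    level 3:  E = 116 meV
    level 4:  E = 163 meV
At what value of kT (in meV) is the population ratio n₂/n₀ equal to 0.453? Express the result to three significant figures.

85.0 meV

n₂/n₀ = exp[−(E₂−E₀)/kT] = 0.453.
⇒ (E₂−E₀)/kT = ln(1/0.453) = ln(2.2075) = 0.79186.
kT = 67.3 meV / 0.79186 = 85.0 meV.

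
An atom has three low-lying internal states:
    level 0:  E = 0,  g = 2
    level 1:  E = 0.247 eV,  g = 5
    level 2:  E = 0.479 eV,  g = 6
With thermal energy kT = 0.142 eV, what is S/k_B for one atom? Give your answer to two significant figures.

1.8

Eᵢ/kT = 0, 1.739, 3.373.
Z = Σ gᵢe^(−Eᵢ/kT) = 2·e^(−0) + 5·e^(−1.739) + 6·e^(−3.373) = 2.000 + 0.8785 + 0.2057 = 3.084.
⟨E⟩ = Σ EᵢPᵢ = 0.1023 eV.
S/k_B = ln Z + ⟨E⟩/kT = ln(3.084) + 0.1023/0.142 = 1.126 + 0.7204 = 1.8.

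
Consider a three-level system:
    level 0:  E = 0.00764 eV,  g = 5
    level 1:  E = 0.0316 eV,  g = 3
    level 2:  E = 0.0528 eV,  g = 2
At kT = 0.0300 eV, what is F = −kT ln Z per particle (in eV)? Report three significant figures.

-0.0498 eV

Eᵢ/kT = 0.25467, 1.0533, 1.7600.
Z = Σ gᵢe^(−Eᵢ/kT) = 5·e^(−0.25467) + 3·e^(−1.0533) + 2·e^(−1.7600) = 3.8759 + 1.0464 + 0.34409 = 5.2664.
F = −kT ln Z = −0.0300 × ln(5.2664) = −0.0300 × 1.6613 = -0.0498 eV.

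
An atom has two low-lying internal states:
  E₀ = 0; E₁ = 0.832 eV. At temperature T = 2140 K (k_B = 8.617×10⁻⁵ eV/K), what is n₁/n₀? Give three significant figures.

0.0110

k_BT = 8.617×10⁻⁵ × 2140 K = 0.18440 eV.
n₁/n₀ = exp[−(E₁−E₀)/kT] = exp(−(0.832 eV)/(0.18440 eV)) = exp(-4.5119) = 0.0110.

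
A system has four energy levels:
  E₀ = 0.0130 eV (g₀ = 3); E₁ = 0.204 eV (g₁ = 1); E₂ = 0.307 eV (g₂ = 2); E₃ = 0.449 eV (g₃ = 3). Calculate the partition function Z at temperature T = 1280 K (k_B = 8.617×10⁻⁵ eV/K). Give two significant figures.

Z = 3.0

k_BT = 8.617×10⁻⁵ × 1280 K = 0.1103 eV.
Eᵢ/kT = 0.1179, 1.850, 2.783, 4.071.
Z = Σ gᵢe^(−Eᵢ/kT) = 3·e^(−0.1179) + 1·e^(−1.850) + 2·e^(−2.783) + 3·e^(−4.071) = 2.666 + 0.1572 + 0.1237 + 0.05118 = 2.998.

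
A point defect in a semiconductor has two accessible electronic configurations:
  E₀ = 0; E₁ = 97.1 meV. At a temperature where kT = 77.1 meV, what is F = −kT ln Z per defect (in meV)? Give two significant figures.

-19 meV

Eᵢ/kT = 0, 1.259.
Z = Σ e^(−Eᵢ/kT) = e^(−0) + e^(−1.259) = 1.000 + 0.2839 = 1.284.
F = −kT ln Z = −77.1 × ln(1.284) = −77.1 × 0.2500 = -19 meV.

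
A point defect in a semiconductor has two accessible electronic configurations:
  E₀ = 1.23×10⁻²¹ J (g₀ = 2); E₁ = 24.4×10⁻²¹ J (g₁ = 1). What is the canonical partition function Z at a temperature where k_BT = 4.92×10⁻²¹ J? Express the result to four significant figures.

Z = 1.565

Eᵢ/kT = 0.250000, 4.95935.
Z = Σ gᵢe^(−Eᵢ/kT) = 2·e^(−0.250000) + 1·e^(−4.95935) = 1.55760 + 0.00701749 = 1.56462.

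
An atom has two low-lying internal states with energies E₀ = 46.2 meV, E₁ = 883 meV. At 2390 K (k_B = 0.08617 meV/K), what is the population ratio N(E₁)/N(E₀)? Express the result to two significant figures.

k_BT = 0.08617 × 2390 K = 205.9 meV.
n₁/n₀ = exp[−(E₁−E₀)/kT] = exp(−(836.8 meV)/(205.9 meV)) = exp(-4.064) = 0.017.

0.017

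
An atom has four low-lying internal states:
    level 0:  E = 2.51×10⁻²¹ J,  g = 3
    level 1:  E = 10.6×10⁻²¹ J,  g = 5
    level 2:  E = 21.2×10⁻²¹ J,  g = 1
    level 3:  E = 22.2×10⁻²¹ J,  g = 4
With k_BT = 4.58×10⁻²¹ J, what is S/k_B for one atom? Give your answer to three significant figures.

Eᵢ/kT = 0.54803, 2.3144, 4.6288, 4.8472.
Z = Σ gᵢe^(−Eᵢ/kT) = 3·e^(−0.54803) + 5·e^(−2.3144) + 1·e^(−4.6288) + 4·e^(−4.8472) = 1.7343 + 0.49413 + 0.0097665 + 0.031401 = 2.2696.
⟨E⟩ = Σ EᵢPᵢ = 4.6242 ×10⁻²¹ J.
S/k_B = ln Z + ⟨E⟩/kT = ln(2.2696) + 4.6242/4.58 = 0.81960 + 1.0097 = 1.83.

1.83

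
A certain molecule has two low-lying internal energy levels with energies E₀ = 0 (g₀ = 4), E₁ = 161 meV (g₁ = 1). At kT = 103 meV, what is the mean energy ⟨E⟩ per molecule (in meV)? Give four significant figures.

8.012 meV

Eᵢ/kT = 0, 1.56311.
Z = Σ gᵢe^(−Eᵢ/kT) = 4·e^(−0) + 1·e^(−1.56311) = 4.00000 + 0.209484 = 4.20948.
⟨E⟩ = Σ Eᵢ gᵢe^(−Eᵢ/kT) / Z = (0·4.00000 + 161·0.209484) / 4.20948 = 8.012 meV.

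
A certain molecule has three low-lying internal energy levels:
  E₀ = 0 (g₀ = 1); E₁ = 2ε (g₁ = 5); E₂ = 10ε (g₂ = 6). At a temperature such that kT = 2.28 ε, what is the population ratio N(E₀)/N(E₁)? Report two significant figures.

0.48

n₀/n₁ = (g₀/g₁) exp[−(E₀−E₁)/kT] = (1/5) × exp(−(-2ε)/(2.28ε)) = (1/5) × exp(0.8772) = 0.48.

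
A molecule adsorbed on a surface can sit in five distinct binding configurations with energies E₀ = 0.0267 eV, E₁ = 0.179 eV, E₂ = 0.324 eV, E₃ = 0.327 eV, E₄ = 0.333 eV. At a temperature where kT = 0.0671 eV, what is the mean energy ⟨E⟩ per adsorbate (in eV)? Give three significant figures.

Eᵢ/kT = 0.39791, 2.6677, 4.8286, 4.8733, 4.9627.
Z = Σ e^(−Eᵢ/kT) = e^(−0.39791) + e^(−2.6677) + e^(−4.8286) + e^(−4.8733) + e^(−4.9627) = 0.67172 + 0.069412 + 0.0079977 + 0.0076481 + 0.0069940 = 0.76377.
⟨E⟩ = Σ Eᵢ e^(−Eᵢ/kT) / Z = (0.0267·0.67172 + 0.179·0.069412 + 0.324·0.0079977 + 0.327·0.0076481 + 0.333·0.0069940) / 0.76377 = 0.0495 eV.

0.0495 eV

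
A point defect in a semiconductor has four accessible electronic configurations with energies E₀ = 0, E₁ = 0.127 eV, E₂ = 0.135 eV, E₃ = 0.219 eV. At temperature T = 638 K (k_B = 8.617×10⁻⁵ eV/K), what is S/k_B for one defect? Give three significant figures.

0.613

k_BT = 8.617×10⁻⁵ × 638 K = 0.054976 eV.
Eᵢ/kT = 0, 2.3101, 2.4556, 3.9836.
Z = Σ e^(−Eᵢ/kT) = e^(−0) + e^(−2.3101) + e^(−2.4556) + e^(−3.9836) = 1.0000 + 0.099251 + 0.085812 + 0.018618 = 1.2037.
⟨E⟩ = Σ EᵢPᵢ = 0.023483 eV.
S/k_B = ln Z + ⟨E⟩/kT = ln(1.2037) + 0.023483/0.054976 = 0.18540 + 0.42715 = 0.613.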